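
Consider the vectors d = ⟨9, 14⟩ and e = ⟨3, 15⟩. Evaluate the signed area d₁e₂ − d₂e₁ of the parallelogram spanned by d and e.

93

9·15 - 14·3 = 135 - 42 = 93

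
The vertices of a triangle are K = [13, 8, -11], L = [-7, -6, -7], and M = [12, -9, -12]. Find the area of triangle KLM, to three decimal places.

168.505

KL = (-20, -14, 4),  KM = (-1, -17, -1)
i: (-14)·(-1) - 4·(-17) = 14 - (-68) = 82
j: 4·(-1) - (-20)·(-1) = -4 - 20 = -24
k: (-20)·(-17) - (-14)·(-1) = 340 - 14 = 326
KL × KM = (82, -24, 326)
|KL × KM| = √113576 ≈ 337.0104
area = ½ · 337.0104 ≈ 168.505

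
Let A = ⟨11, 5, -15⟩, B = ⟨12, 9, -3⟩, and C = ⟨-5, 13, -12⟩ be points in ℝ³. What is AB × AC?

AB = (1, 4, 12)
AC = (-16, 8, 3)
i: 4·3 - 12·8 = 12 - 96 = -84
j: 12·(-16) - 1·3 = -192 - 3 = -195
k: 1·8 - 4·(-16) = 8 - (-64) = 72
AB × AC = (-84, -195, 72)

(-84, -195, 72)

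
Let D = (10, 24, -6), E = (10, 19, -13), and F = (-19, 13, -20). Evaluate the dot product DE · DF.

DE = E − D = (0, -5, -7)
DF = F − D = (-29, -11, -14)
DE · DF = 0·(-29) + (-5)·(-11) + (-7)·(-14) = 0 + 55 + 98 = 153

153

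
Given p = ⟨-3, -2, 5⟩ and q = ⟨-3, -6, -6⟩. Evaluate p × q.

(42, -33, 12)

i: (-2)·(-6) - 5·(-6) = 12 - (-30) = 42
j: 5·(-3) - (-3)·(-6) = -15 - 18 = -33
k: (-3)·(-6) - (-2)·(-3) = 18 - 6 = 12
p × q = (42, -33, 12)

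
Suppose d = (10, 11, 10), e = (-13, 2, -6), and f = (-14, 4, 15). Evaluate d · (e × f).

e × f:
i: 2·15 - (-6)·4 = 30 - (-24) = 54
j: (-6)·(-14) - (-13)·15 = 84 - (-195) = 279
k: (-13)·4 - 2·(-14) = -52 - (-28) = -24
e × f = (54, 279, -24)
d · (e × f) = 10·54 + 11·279 + 10·(-24) = 540 + 3069 - 240 = 3369

3369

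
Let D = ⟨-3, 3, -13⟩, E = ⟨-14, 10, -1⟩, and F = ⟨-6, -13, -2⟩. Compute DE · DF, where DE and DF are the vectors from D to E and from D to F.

53

DE = E − D = (-11, 7, 12)
DF = F − D = (-3, -16, 11)
DE · DF = (-11)·(-3) + 7·(-16) + 12·11 = 33 - 112 + 132 = 53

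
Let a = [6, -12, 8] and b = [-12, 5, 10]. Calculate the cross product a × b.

(-160, -156, -114)

i: (-12)·10 - 8·5 = -120 - 40 = -160
j: 8·(-12) - 6·10 = -96 - 60 = -156
k: 6·5 - (-12)·(-12) = 30 - 144 = -114
a × b = (-160, -156, -114)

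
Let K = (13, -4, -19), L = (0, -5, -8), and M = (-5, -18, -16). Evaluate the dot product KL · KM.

281

KL = L − K = (-13, -1, 11)
KM = M − K = (-18, -14, 3)
KL · KM = (-13)·(-18) + (-1)·(-14) + 11·3 = 234 + 14 + 33 = 281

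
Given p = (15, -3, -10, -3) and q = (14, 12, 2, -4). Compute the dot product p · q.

166

p · q = 15·14 + (-3)·12 + (-10)·2 + (-3)·(-4) = 210 - 36 - 20 + 12 = 166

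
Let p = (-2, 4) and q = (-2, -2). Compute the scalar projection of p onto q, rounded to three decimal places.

p · q = (-2)·(-2) + 4·(-2) = 4 - 8 = -4
|q| = √(4 + 4) = √8 ≈ 2.8284
comp_q p = -4 / √8 ≈ -1.414

-1.414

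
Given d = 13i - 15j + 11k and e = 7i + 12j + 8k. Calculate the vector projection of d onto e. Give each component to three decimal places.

(-0.027, -0.047, -0.031)

d · e = 13·7 + (-15)·12 + 11·8 = 91 - 180 + 88 = -1
|e|² = 49 + 144 + 64 = 257
proj_e d = (-1/257) · (7, 12, 8) ≈ (-0.027, -0.047, -0.031)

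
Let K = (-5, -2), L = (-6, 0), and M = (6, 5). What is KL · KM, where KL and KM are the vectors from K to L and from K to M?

3

KL = L − K = (-1, 2)
KM = M − K = (11, 7)
KL · KM = (-1)·11 + 2·7 = -11 + 14 = 3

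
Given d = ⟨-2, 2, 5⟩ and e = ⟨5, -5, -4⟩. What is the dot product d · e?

d · e = (-2)·5 + 2·(-5) + 5·(-4) = -10 - 10 - 20 = -40

-40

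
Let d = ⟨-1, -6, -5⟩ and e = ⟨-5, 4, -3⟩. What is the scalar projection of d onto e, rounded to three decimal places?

d · e = (-1)·(-5) + (-6)·4 + (-5)·(-3) = 5 - 24 + 15 = -4
|e| = √(25 + 16 + 9) = √50 ≈ 7.0711
comp_e d = -4 / √50 ≈ -0.566

-0.566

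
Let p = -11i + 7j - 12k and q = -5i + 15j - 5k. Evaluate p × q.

i: 7·(-5) - (-12)·15 = -35 - (-180) = 145
j: (-12)·(-5) - (-11)·(-5) = 60 - 55 = 5
k: (-11)·15 - 7·(-5) = -165 - (-35) = -130
p × q = (145, 5, -130)

(145, 5, -130)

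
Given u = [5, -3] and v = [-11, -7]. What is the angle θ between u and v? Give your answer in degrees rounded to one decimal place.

116.6

u · v = 5·(-11) + (-3)·(-7) = -55 + 21 = -34
|u|² = 25 + 9 = 34,  |u| = √34 ≈ 5.830952
|v|² = 121 + 49 = 170,  |v| = √170 ≈ 13.038405
cos θ = -34 / (5.830952 · 13.038405) ≈ -0.44721
θ = arccos(-0.44721) ≈ 116.6°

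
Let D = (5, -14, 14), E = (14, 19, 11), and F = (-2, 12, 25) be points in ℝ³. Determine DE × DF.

(441, -78, 465)

DE = (9, 33, -3)
DF = (-7, 26, 11)
i: 33·11 - (-3)·26 = 363 - (-78) = 441
j: (-3)·(-7) - 9·11 = 21 - 99 = -78
k: 9·26 - 33·(-7) = 234 - (-231) = 465
DE × DF = (441, -78, 465)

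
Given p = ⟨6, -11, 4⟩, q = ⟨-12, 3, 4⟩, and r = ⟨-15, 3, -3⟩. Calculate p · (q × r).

966

q × r:
i: 3·(-3) - 4·3 = -9 - 12 = -21
j: 4·(-15) - (-12)·(-3) = -60 - 36 = -96
k: (-12)·3 - 3·(-15) = -36 - (-45) = 9
q × r = (-21, -96, 9)
p · (q × r) = 6·(-21) + (-11)·(-96) + 4·9 = -126 + 1056 + 36 = 966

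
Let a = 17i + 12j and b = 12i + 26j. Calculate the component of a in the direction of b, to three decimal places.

18.020

a · b = 17·12 + 12·26 = 204 + 312 = 516
|b| = √(144 + 676) = √820 ≈ 28.6356
comp_b a = 516 / √820 ≈ 18.020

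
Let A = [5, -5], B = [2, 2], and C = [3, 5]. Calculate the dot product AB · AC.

76

AB = B − A = (-3, 7)
AC = C − A = (-2, 10)
AB · AC = (-3)·(-2) + 7·10 = 6 + 70 = 76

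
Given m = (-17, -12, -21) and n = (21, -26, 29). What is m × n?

i: (-12)·29 - (-21)·(-26) = -348 - 546 = -894
j: (-21)·21 - (-17)·29 = -441 - (-493) = 52
k: (-17)·(-26) - (-12)·21 = 442 - (-252) = 694
m × n = (-894, 52, 694)

(-894, 52, 694)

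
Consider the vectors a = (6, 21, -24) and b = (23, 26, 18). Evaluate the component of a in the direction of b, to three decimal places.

6.445

a · b = 6·23 + 21·26 + (-24)·18 = 138 + 546 - 432 = 252
|b| = √(529 + 676 + 324) = √1529 ≈ 39.1024
comp_b a = 252 / √1529 ≈ 6.445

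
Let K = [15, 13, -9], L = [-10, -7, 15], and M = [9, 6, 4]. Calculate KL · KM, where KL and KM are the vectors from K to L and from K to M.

602

KL = L − K = (-25, -20, 24)
KM = M − K = (-6, -7, 13)
KL · KM = (-25)·(-6) + (-20)·(-7) + 24·13 = 150 + 140 + 312 = 602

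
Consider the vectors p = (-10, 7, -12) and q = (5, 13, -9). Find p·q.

149

p · q = (-10)·5 + 7·13 + (-12)·(-9) = -50 + 91 + 108 = 149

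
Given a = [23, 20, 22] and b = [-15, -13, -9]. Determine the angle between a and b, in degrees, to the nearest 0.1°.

a · b = 23·(-15) + 20·(-13) + 22·(-9) = -345 - 260 - 198 = -803
|a|² = 529 + 400 + 484 = 1413,  |a| = √1413 ≈ 37.589892
|b|² = 225 + 169 + 81 = 475,  |b| = √475 ≈ 21.794495
cos θ = -803 / (37.589892 · 21.794495) ≈ -0.98016
θ = arccos(-0.98016) ≈ 168.6°

168.6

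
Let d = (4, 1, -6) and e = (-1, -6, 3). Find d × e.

i: 1·3 - (-6)·(-6) = 3 - 36 = -33
j: (-6)·(-1) - 4·3 = 6 - 12 = -6
k: 4·(-6) - 1·(-1) = -24 - (-1) = -23
d × e = (-33, -6, -23)

(-33, -6, -23)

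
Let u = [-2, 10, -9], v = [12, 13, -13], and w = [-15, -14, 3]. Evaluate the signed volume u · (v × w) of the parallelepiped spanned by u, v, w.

1633

v × w:
i: 13·3 - (-13)·(-14) = 39 - 182 = -143
j: (-13)·(-15) - 12·3 = 195 - 36 = 159
k: 12·(-14) - 13·(-15) = -168 - (-195) = 27
v × w = (-143, 159, 27)
u · (v × w) = (-2)·(-143) + 10·159 + (-9)·27 = 286 + 1590 - 243 = 1633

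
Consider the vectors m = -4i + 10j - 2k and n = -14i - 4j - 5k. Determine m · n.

m · n = (-4)·(-14) + 10·(-4) + (-2)·(-5) = 56 - 40 + 10 = 26

26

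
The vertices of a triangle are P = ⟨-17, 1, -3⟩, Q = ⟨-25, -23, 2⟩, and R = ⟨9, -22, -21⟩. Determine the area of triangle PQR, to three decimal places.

487.921

PQ = (-8, -24, 5),  PR = (26, -23, -18)
i: (-24)·(-18) - 5·(-23) = 432 - (-115) = 547
j: 5·26 - (-8)·(-18) = 130 - 144 = -14
k: (-8)·(-23) - (-24)·26 = 184 - (-624) = 808
PQ × PR = (547, -14, 808)
|PQ × PR| = √952269 ≈ 975.8427
area = ½ · 975.8427 ≈ 487.921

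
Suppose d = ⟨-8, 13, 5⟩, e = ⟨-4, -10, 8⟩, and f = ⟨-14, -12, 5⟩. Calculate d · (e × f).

e × f:
i: (-10)·5 - 8·(-12) = -50 - (-96) = 46
j: 8·(-14) - (-4)·5 = -112 - (-20) = -92
k: (-4)·(-12) - (-10)·(-14) = 48 - 140 = -92
e × f = (46, -92, -92)
d · (e × f) = (-8)·46 + 13·(-92) + 5·(-92) = -368 - 1196 - 460 = -2024

-2024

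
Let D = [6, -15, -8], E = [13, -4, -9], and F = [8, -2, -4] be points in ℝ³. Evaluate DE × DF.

DE = (7, 11, -1)
DF = (2, 13, 4)
i: 11·4 - (-1)·13 = 44 - (-13) = 57
j: (-1)·2 - 7·4 = -2 - 28 = -30
k: 7·13 - 11·2 = 91 - 22 = 69
DE × DF = (57, -30, 69)

(57, -30, 69)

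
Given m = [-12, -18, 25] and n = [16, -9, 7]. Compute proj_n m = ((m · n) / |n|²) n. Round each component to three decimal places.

(6.010, -3.381, 2.630)

m · n = (-12)·16 + (-18)·(-9) + 25·7 = -192 + 162 + 175 = 145
|n|² = 256 + 81 + 49 = 386
proj_n m = (145/386) · (16, -9, 7) ≈ (6.010, -3.381, 2.630)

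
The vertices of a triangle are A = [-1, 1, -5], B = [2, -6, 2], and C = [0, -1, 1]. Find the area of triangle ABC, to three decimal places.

AB = (3, -7, 7),  AC = (1, -2, 6)
i: (-7)·6 - 7·(-2) = -42 - (-14) = -28
j: 7·1 - 3·6 = 7 - 18 = -11
k: 3·(-2) - (-7)·1 = -6 - (-7) = 1
AB × AC = (-28, -11, 1)
|AB × AC| = √906 ≈ 30.0998
area = ½ · 30.0998 ≈ 15.050

15.050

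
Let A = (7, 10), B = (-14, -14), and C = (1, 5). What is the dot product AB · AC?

AB = B − A = (-21, -24)
AC = C − A = (-6, -5)
AB · AC = (-21)·(-6) + (-24)·(-5) = 126 + 120 = 246

246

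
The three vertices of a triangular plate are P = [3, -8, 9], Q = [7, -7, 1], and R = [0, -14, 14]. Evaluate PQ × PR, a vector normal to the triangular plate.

PQ = (4, 1, -8)
PR = (-3, -6, 5)
i: 1·5 - (-8)·(-6) = 5 - 48 = -43
j: (-8)·(-3) - 4·5 = 24 - 20 = 4
k: 4·(-6) - 1·(-3) = -24 - (-3) = -21
PQ × PR = (-43, 4, -21)

(-43, 4, -21)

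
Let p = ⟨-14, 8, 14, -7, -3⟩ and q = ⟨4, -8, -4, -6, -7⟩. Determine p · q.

-113

p · q = (-14)·4 + 8·(-8) + 14·(-4) + (-7)·(-6) + (-3)·(-7) = -56 - 64 - 56 + 42 + 21 = -113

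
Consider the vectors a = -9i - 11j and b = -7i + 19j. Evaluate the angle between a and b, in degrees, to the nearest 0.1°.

a · b = (-9)·(-7) + (-11)·19 = 63 - 209 = -146
|a|² = 81 + 121 = 202,  |a| = √202 ≈ 14.212670
|b|² = 49 + 361 = 410,  |b| = √410 ≈ 20.248457
cos θ = -146 / (14.212670 · 20.248457) ≈ -0.50732
θ = arccos(-0.50732) ≈ 120.5°

120.5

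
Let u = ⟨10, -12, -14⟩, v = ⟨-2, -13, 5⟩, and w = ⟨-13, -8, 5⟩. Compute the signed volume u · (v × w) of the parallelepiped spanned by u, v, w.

v × w:
i: (-13)·5 - 5·(-8) = -65 - (-40) = -25
j: 5·(-13) - (-2)·5 = -65 - (-10) = -55
k: (-2)·(-8) - (-13)·(-13) = 16 - 169 = -153
v × w = (-25, -55, -153)
u · (v × w) = 10·(-25) + (-12)·(-55) + (-14)·(-153) = -250 + 660 + 2142 = 2552

2552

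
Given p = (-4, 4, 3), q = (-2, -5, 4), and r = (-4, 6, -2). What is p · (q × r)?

q × r:
i: (-5)·(-2) - 4·6 = 10 - 24 = -14
j: 4·(-4) - (-2)·(-2) = -16 - 4 = -20
k: (-2)·6 - (-5)·(-4) = -12 - 20 = -32
q × r = (-14, -20, -32)
p · (q × r) = (-4)·(-14) + 4·(-20) + 3·(-32) = 56 - 80 - 96 = -120

-120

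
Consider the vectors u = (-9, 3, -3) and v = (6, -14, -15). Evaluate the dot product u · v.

u · v = (-9)·6 + 3·(-14) + (-3)·(-15) = -54 - 42 + 45 = -51

-51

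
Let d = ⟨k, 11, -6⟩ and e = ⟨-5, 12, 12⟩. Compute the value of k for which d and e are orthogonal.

d · e = k·(-5) + 11·12 + (-6)·12 = 60 - 5k
Set equal to 0: -5k = -60, so k = 12.

12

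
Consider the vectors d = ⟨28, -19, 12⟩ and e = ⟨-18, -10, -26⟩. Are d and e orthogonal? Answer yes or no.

d · e = 28·(-18) + (-19)·(-10) + 12·(-26) = -504 + 190 - 312 = -626
Nonzero, so the vectors are not orthogonal.

no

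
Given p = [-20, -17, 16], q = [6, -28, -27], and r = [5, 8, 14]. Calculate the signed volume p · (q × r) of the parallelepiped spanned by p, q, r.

10251

q × r:
i: (-28)·14 - (-27)·8 = -392 - (-216) = -176
j: (-27)·5 - 6·14 = -135 - 84 = -219
k: 6·8 - (-28)·5 = 48 - (-140) = 188
q × r = (-176, -219, 188)
p · (q × r) = (-20)·(-176) + (-17)·(-219) + 16·188 = 3520 + 3723 + 3008 = 10251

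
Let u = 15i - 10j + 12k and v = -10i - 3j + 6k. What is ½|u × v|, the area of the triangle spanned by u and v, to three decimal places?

128.161

i: (-10)·6 - 12·(-3) = -60 - (-36) = -24
j: 12·(-10) - 15·6 = -120 - 90 = -210
k: 15·(-3) - (-10)·(-10) = -45 - 100 = -145
u × v = (-24, -210, -145)
|u × v| = √((-24)² + (-210)² + (-145)²) = √65701 ≈ 256.3221
area = ½ · 256.3221 ≈ 128.161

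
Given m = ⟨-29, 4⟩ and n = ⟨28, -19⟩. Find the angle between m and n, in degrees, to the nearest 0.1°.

153.7

m · n = (-29)·28 + 4·(-19) = -812 - 76 = -888
|m|² = 841 + 16 = 857,  |m| = √857 ≈ 29.274562
|n|² = 784 + 361 = 1145,  |n| = √1145 ≈ 33.837849
cos θ = -888 / (29.274562 · 33.837849) ≈ -0.89644
θ = arccos(-0.89644) ≈ 153.7°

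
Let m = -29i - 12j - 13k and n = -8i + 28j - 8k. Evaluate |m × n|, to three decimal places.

i: (-12)·(-8) - (-13)·28 = 96 - (-364) = 460
j: (-13)·(-8) - (-29)·(-8) = 104 - 232 = -128
k: (-29)·28 - (-12)·(-8) = -812 - 96 = -908
m × n = (460, -128, -908)
|m × n| = √(460² + (-128)² + (-908)²) = √1052448 ≈ 1025.8889

1025.889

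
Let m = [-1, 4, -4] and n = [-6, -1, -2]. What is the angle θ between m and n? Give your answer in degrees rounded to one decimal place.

74.2

m · n = (-1)·(-6) + 4·(-1) + (-4)·(-2) = 6 - 4 + 8 = 10
|m|² = 1 + 16 + 16 = 33,  |m| = √33 ≈ 5.744563
|n|² = 36 + 1 + 4 = 41,  |n| = √41 ≈ 6.403124
cos θ = 10 / (5.744563 · 6.403124) ≈ 0.27186
θ = arccos(0.27186) ≈ 74.2°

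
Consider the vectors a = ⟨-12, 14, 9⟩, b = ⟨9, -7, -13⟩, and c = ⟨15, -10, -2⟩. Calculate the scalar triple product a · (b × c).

b × c:
i: (-7)·(-2) - (-13)·(-10) = 14 - 130 = -116
j: (-13)·15 - 9·(-2) = -195 - (-18) = -177
k: 9·(-10) - (-7)·15 = -90 - (-105) = 15
b × c = (-116, -177, 15)
a · (b × c) = (-12)·(-116) + 14·(-177) + 9·15 = 1392 - 2478 + 135 = -951

-951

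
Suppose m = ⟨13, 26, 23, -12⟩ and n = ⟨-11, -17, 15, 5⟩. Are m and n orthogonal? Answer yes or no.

no

m · n = 13·(-11) + 26·(-17) + 23·15 + (-12)·5 = -143 - 442 + 345 - 60 = -300
Nonzero, so the vectors are not orthogonal.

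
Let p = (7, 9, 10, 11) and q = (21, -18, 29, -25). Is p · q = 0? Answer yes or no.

yes

p · q = 7·21 + 9·(-18) + 10·29 + 11·(-25) = 147 - 162 + 290 - 275 = 0
Zero, so the vectors are orthogonal.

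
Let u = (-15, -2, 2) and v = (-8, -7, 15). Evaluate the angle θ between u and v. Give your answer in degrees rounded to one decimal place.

54.2

u · v = (-15)·(-8) + (-2)·(-7) + 2·15 = 120 + 14 + 30 = 164
|u|² = 225 + 4 + 4 = 233,  |u| = √233 ≈ 15.264338
|v|² = 64 + 49 + 225 = 338,  |v| = √338 ≈ 18.384776
cos θ = 164 / (15.264338 · 18.384776) ≈ 0.58440
θ = arccos(0.58440) ≈ 54.2°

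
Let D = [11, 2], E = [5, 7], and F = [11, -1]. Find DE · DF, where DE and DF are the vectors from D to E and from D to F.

-15

DE = E − D = (-6, 5)
DF = F − D = (0, -3)
DE · DF = (-6)·0 + 5·(-3) = 0 - 15 = -15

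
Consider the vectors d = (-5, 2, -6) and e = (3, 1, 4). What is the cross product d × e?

i: 2·4 - (-6)·1 = 8 - (-6) = 14
j: (-6)·3 - (-5)·4 = -18 - (-20) = 2
k: (-5)·1 - 2·3 = -5 - 6 = -11
d × e = (14, 2, -11)

(14, 2, -11)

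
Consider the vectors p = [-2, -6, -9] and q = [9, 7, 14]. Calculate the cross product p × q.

(-21, -53, 40)

i: (-6)·14 - (-9)·7 = -84 - (-63) = -21
j: (-9)·9 - (-2)·14 = -81 - (-28) = -53
k: (-2)·7 - (-6)·9 = -14 - (-54) = 40
p × q = (-21, -53, 40)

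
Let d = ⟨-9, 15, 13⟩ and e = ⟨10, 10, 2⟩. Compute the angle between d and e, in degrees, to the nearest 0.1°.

74.0

d · e = (-9)·10 + 15·10 + 13·2 = -90 + 150 + 26 = 86
|d|² = 81 + 225 + 169 = 475,  |d| = √475 ≈ 21.794495
|e|² = 100 + 100 + 4 = 204,  |e| = √204 ≈ 14.282857
cos θ = 86 / (21.794495 · 14.282857) ≈ 0.27627
θ = arccos(0.27627) ≈ 74.0°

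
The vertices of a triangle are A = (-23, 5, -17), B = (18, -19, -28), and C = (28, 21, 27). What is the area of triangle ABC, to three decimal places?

AB = (41, -24, -11),  AC = (51, 16, 44)
i: (-24)·44 - (-11)·16 = -1056 - (-176) = -880
j: (-11)·51 - 41·44 = -561 - 1804 = -2365
k: 41·16 - (-24)·51 = 656 - (-1224) = 1880
AB × AC = (-880, -2365, 1880)
|AB × AC| = √9902025 ≈ 3146.7483
area = ½ · 3146.7483 ≈ 1573.374

1573.374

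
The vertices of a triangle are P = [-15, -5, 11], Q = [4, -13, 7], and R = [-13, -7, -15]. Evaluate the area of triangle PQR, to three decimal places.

263.002

PQ = (19, -8, -4),  PR = (2, -2, -26)
i: (-8)·(-26) - (-4)·(-2) = 208 - 8 = 200
j: (-4)·2 - 19·(-26) = -8 - (-494) = 486
k: 19·(-2) - (-8)·2 = -38 - (-16) = -22
PQ × PR = (200, 486, -22)
|PQ × PR| = √276680 ≈ 526.0038
area = ½ · 526.0038 ≈ 263.002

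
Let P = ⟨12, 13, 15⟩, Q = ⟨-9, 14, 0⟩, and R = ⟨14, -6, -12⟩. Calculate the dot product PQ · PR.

PQ = Q − P = (-21, 1, -15)
PR = R − P = (2, -19, -27)
PQ · PR = (-21)·2 + 1·(-19) + (-15)·(-27) = -42 - 19 + 405 = 344

344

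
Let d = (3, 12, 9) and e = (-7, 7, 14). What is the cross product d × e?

(105, -105, 105)

i: 12·14 - 9·7 = 168 - 63 = 105
j: 9·(-7) - 3·14 = -63 - 42 = -105
k: 3·7 - 12·(-7) = 21 - (-84) = 105
d × e = (105, -105, 105)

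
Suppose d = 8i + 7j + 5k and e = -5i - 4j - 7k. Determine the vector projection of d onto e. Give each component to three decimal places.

(5.722, 4.578, 8.011)

d · e = 8·(-5) + 7·(-4) + 5·(-7) = -40 - 28 - 35 = -103
|e|² = 25 + 16 + 49 = 90
proj_e d = (-103/90) · (-5, -4, -7) ≈ (5.722, 4.578, 8.011)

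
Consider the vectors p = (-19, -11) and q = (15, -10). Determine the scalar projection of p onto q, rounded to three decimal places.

p · q = (-19)·15 + (-11)·(-10) = -285 + 110 = -175
|q| = √(225 + 100) = √325 ≈ 18.0278
comp_q p = -175 / √325 ≈ -9.707

-9.707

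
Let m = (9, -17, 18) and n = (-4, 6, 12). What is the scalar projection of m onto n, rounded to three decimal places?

5.571

m · n = 9·(-4) + (-17)·6 + 18·12 = -36 - 102 + 216 = 78
|n| = √(16 + 36 + 144) = √196 ≈ 14.0000
comp_n m = 78 / √196 ≈ 5.571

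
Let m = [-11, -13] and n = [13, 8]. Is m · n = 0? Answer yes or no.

no

m · n = (-11)·13 + (-13)·8 = -143 - 104 = -247
Nonzero, so the vectors are not orthogonal.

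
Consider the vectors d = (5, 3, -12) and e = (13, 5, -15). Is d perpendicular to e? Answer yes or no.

d · e = 5·13 + 3·5 + (-12)·(-15) = 65 + 15 + 180 = 260
Nonzero, so the vectors are not orthogonal.

no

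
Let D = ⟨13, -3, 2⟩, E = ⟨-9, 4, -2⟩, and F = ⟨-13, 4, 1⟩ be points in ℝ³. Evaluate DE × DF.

(21, 82, 28)

DE = (-22, 7, -4)
DF = (-26, 7, -1)
i: 7·(-1) - (-4)·7 = -7 - (-28) = 21
j: (-4)·(-26) - (-22)·(-1) = 104 - 22 = 82
k: (-22)·7 - 7·(-26) = -154 - (-182) = 28
DE × DF = (21, 82, 28)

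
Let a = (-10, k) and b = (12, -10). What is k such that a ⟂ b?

-12

a · b = (-10)·12 + k·(-10) = -120 - 10k
Set equal to 0: -10k = 120, so k = -12.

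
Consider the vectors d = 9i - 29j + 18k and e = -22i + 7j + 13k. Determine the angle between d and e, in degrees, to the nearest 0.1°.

100.3

d · e = 9·(-22) + (-29)·7 + 18·13 = -198 - 203 + 234 = -167
|d|² = 81 + 841 + 324 = 1246,  |d| = √1246 ≈ 35.298725
|e|² = 484 + 49 + 169 = 702,  |e| = √702 ≈ 26.495283
cos θ = -167 / (35.298725 · 26.495283) ≈ -0.17856
θ = arccos(-0.17856) ≈ 100.3°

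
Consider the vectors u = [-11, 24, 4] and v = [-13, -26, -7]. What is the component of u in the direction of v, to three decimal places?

-17.024

u · v = (-11)·(-13) + 24·(-26) + 4·(-7) = 143 - 624 - 28 = -509
|v| = √(169 + 676 + 49) = √894 ≈ 29.8998
comp_v u = -509 / √894 ≈ -17.024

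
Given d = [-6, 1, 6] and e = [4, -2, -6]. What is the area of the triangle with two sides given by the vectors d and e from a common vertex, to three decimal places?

i: 1·(-6) - 6·(-2) = -6 - (-12) = 6
j: 6·4 - (-6)·(-6) = 24 - 36 = -12
k: (-6)·(-2) - 1·4 = 12 - 4 = 8
d × e = (6, -12, 8)
|d × e| = √(6² + (-12)² + 8²) = √244 ≈ 15.6205
area = ½ · 15.6205 ≈ 7.810

7.810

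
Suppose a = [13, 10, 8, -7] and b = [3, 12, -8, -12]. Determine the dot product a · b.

179

a · b = 13·3 + 10·12 + 8·(-8) + (-7)·(-12) = 39 + 120 - 64 + 84 = 179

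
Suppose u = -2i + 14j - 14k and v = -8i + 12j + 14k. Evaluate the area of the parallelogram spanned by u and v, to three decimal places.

i: 14·14 - (-14)·12 = 196 - (-168) = 364
j: (-14)·(-8) - (-2)·14 = 112 - (-28) = 140
k: (-2)·12 - 14·(-8) = -24 - (-112) = 88
u × v = (364, 140, 88)
|u × v| = √(364² + 140² + 88²) = √159840 ≈ 399.7999

399.800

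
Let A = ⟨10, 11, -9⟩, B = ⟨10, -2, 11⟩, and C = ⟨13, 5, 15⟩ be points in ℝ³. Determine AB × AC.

(-192, 60, 39)

AB = (0, -13, 20)
AC = (3, -6, 24)
i: (-13)·24 - 20·(-6) = -312 - (-120) = -192
j: 20·3 - 0·24 = 60 - 0 = 60
k: 0·(-6) - (-13)·3 = 0 - (-39) = 39
AB × AC = (-192, 60, 39)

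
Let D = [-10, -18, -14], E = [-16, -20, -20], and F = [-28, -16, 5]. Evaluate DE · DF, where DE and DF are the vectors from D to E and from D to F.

DE = E − D = (-6, -2, -6)
DF = F − D = (-18, 2, 19)
DE · DF = (-6)·(-18) + (-2)·2 + (-6)·19 = 108 - 4 - 114 = -10

-10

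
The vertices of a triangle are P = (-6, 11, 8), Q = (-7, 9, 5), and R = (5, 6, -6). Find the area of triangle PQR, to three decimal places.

27.870

PQ = (-1, -2, -3),  PR = (11, -5, -14)
i: (-2)·(-14) - (-3)·(-5) = 28 - 15 = 13
j: (-3)·11 - (-1)·(-14) = -33 - 14 = -47
k: (-1)·(-5) - (-2)·11 = 5 - (-22) = 27
PQ × PR = (13, -47, 27)
|PQ × PR| = √3107 ≈ 55.7405
area = ½ · 55.7405 ≈ 27.870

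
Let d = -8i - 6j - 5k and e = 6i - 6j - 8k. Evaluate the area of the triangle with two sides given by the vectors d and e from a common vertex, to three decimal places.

63.671

i: (-6)·(-8) - (-5)·(-6) = 48 - 30 = 18
j: (-5)·6 - (-8)·(-8) = -30 - 64 = -94
k: (-8)·(-6) - (-6)·6 = 48 - (-36) = 84
d × e = (18, -94, 84)
|d × e| = √(18² + (-94)² + 84²) = √16216 ≈ 127.3421
area = ½ · 127.3421 ≈ 63.671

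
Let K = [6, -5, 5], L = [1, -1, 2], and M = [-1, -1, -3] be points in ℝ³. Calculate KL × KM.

(-20, -19, 8)

KL = (-5, 4, -3)
KM = (-7, 4, -8)
i: 4·(-8) - (-3)·4 = -32 - (-12) = -20
j: (-3)·(-7) - (-5)·(-8) = 21 - 40 = -19
k: (-5)·4 - 4·(-7) = -20 - (-28) = 8
KL × KM = (-20, -19, 8)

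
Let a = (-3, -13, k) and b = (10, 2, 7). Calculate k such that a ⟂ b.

a · b = (-3)·10 + (-13)·2 + k·7 = -56 + 7k
Set equal to 0: 7k = 56, so k = 8.

8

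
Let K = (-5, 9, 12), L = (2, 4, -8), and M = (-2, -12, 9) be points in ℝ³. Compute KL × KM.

KL = (7, -5, -20)
KM = (3, -21, -3)
i: (-5)·(-3) - (-20)·(-21) = 15 - 420 = -405
j: (-20)·3 - 7·(-3) = -60 - (-21) = -39
k: 7·(-21) - (-5)·3 = -147 - (-15) = -132
KL × KM = (-405, -39, -132)

(-405, -39, -132)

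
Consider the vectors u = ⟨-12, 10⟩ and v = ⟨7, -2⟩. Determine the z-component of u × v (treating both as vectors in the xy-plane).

-46

(-12)·(-2) - 10·7 = 24 - 70 = -46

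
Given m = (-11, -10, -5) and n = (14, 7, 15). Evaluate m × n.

(-115, 95, 63)

i: (-10)·15 - (-5)·7 = -150 - (-35) = -115
j: (-5)·14 - (-11)·15 = -70 - (-165) = 95
k: (-11)·7 - (-10)·14 = -77 - (-140) = 63
m × n = (-115, 95, 63)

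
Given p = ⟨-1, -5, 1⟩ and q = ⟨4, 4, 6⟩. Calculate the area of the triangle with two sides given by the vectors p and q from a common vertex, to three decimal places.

19.442

i: (-5)·6 - 1·4 = -30 - 4 = -34
j: 1·4 - (-1)·6 = 4 - (-6) = 10
k: (-1)·4 - (-5)·4 = -4 - (-20) = 16
p × q = (-34, 10, 16)
|p × q| = √((-34)² + 10² + 16²) = √1512 ≈ 38.8844
area = ½ · 38.8844 ≈ 19.442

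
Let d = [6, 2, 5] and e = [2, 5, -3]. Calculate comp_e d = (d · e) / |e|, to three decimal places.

d · e = 6·2 + 2·5 + 5·(-3) = 12 + 10 - 15 = 7
|e| = √(4 + 25 + 9) = √38 ≈ 6.1644
comp_e d = 7 / √38 ≈ 1.136

1.136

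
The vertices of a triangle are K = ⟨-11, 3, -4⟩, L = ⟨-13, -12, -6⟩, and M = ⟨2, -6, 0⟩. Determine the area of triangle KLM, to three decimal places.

113.773

KL = (-2, -15, -2),  KM = (13, -9, 4)
i: (-15)·4 - (-2)·(-9) = -60 - 18 = -78
j: (-2)·13 - (-2)·4 = -26 - (-8) = -18
k: (-2)·(-9) - (-15)·13 = 18 - (-195) = 213
KL × KM = (-78, -18, 213)
|KL × KM| = √51777 ≈ 227.5456
area = ½ · 227.5456 ≈ 113.773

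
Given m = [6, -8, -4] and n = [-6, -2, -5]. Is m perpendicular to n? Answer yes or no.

m · n = 6·(-6) + (-8)·(-2) + (-4)·(-5) = -36 + 16 + 20 = 0
Zero, so the vectors are orthogonal.

yes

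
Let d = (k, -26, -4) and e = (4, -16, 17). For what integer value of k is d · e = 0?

d · e = k·4 + (-26)·(-16) + (-4)·17 = 348 + 4k
Set equal to 0: 4k = -348, so k = -87.

-87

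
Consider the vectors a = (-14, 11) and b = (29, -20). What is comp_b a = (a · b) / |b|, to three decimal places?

-17.770

a · b = (-14)·29 + 11·(-20) = -406 - 220 = -626
|b| = √(841 + 400) = √1241 ≈ 35.2278
comp_b a = -626 / √1241 ≈ -17.770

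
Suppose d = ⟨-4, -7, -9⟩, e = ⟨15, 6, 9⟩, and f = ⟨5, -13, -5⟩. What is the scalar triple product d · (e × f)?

837

e × f:
i: 6·(-5) - 9·(-13) = -30 - (-117) = 87
j: 9·5 - 15·(-5) = 45 - (-75) = 120
k: 15·(-13) - 6·5 = -195 - 30 = -225
e × f = (87, 120, -225)
d · (e × f) = (-4)·87 + (-7)·120 + (-9)·(-225) = -348 - 840 + 2025 = 837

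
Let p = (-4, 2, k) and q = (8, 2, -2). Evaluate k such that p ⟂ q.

-14

p · q = (-4)·8 + 2·2 + k·(-2) = -28 - 2k
Set equal to 0: -2k = 28, so k = -14.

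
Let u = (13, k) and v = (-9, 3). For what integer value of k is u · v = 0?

u · v = 13·(-9) + k·3 = -117 + 3k
Set equal to 0: 3k = 117, so k = 39.

39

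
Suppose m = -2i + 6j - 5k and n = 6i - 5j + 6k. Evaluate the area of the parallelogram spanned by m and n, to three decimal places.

33.481

i: 6·6 - (-5)·(-5) = 36 - 25 = 11
j: (-5)·6 - (-2)·6 = -30 - (-12) = -18
k: (-2)·(-5) - 6·6 = 10 - 36 = -26
m × n = (11, -18, -26)
|m × n| = √(11² + (-18)² + (-26)²) = √1121 ≈ 33.4813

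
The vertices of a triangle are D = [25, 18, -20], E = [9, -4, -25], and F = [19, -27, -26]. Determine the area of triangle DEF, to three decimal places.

DE = (-16, -22, -5),  DF = (-6, -45, -6)
i: (-22)·(-6) - (-5)·(-45) = 132 - 225 = -93
j: (-5)·(-6) - (-16)·(-6) = 30 - 96 = -66
k: (-16)·(-45) - (-22)·(-6) = 720 - 132 = 588
DE × DF = (-93, -66, 588)
|DE × DF| = √358749 ≈ 598.9566
area = ½ · 598.9566 ≈ 299.478

299.478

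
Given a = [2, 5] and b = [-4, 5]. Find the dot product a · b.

a · b = 2·(-4) + 5·5 = -8 + 25 = 17

17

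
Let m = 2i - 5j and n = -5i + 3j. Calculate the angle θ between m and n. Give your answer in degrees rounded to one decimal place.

142.8

m · n = 2·(-5) + (-5)·3 = -10 - 15 = -25
|m|² = 4 + 25 = 29,  |m| = √29 ≈ 5.385165
|n|² = 25 + 9 = 34,  |n| = √34 ≈ 5.830952
cos θ = -25 / (5.385165 · 5.830952) ≈ -0.79616
θ = arccos(-0.79616) ≈ 142.8°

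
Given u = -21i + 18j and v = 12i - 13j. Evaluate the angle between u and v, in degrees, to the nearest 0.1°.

173.3

u · v = (-21)·12 + 18·(-13) = -252 - 234 = -486
|u|² = 441 + 324 = 765,  |u| = √765 ≈ 27.658633
|v|² = 144 + 169 = 313,  |v| = √313 ≈ 17.691806
cos θ = -486 / (27.658633 · 17.691806) ≈ -0.99319
θ = arccos(-0.99319) ≈ 173.3°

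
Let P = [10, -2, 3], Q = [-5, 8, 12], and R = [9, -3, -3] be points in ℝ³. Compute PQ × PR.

PQ = (-15, 10, 9)
PR = (-1, -1, -6)
i: 10·(-6) - 9·(-1) = -60 - (-9) = -51
j: 9·(-1) - (-15)·(-6) = -9 - 90 = -99
k: (-15)·(-1) - 10·(-1) = 15 - (-10) = 25
PQ × PR = (-51, -99, 25)

(-51, -99, 25)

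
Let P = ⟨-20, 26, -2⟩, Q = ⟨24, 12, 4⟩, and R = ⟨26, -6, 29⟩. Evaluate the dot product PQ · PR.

2658

PQ = Q − P = (44, -14, 6)
PR = R − P = (46, -32, 31)
PQ · PR = 44·46 + (-14)·(-32) + 6·31 = 2024 + 448 + 186 = 2658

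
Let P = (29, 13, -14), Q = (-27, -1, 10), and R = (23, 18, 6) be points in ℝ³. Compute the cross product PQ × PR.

PQ = (-56, -14, 24)
PR = (-6, 5, 20)
i: (-14)·20 - 24·5 = -280 - 120 = -400
j: 24·(-6) - (-56)·20 = -144 - (-1120) = 976
k: (-56)·5 - (-14)·(-6) = -280 - 84 = -364
PQ × PR = (-400, 976, -364)

(-400, 976, -364)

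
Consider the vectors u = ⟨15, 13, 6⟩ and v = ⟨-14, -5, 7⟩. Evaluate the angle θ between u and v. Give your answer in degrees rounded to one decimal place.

133.1

u · v = 15·(-14) + 13·(-5) + 6·7 = -210 - 65 + 42 = -233
|u|² = 225 + 169 + 36 = 430,  |u| = √430 ≈ 20.736441
|v|² = 196 + 25 + 49 = 270,  |v| = √270 ≈ 16.431677
cos θ = -233 / (20.736441 · 16.431677) ≈ -0.68382
θ = arccos(-0.68382) ≈ 133.1°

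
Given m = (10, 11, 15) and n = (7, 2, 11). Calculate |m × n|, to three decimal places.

107.494

i: 11·11 - 15·2 = 121 - 30 = 91
j: 15·7 - 10·11 = 105 - 110 = -5
k: 10·2 - 11·7 = 20 - 77 = -57
m × n = (91, -5, -57)
|m × n| = √(91² + (-5)² + (-57)²) = √11555 ≈ 107.4942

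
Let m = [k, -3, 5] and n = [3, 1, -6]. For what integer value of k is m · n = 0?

m · n = k·3 + (-3)·1 + 5·(-6) = -33 + 3k
Set equal to 0: 3k = 33, so k = 11.

11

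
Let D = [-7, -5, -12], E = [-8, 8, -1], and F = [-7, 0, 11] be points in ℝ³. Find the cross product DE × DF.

(244, 23, -5)

DE = (-1, 13, 11)
DF = (0, 5, 23)
i: 13·23 - 11·5 = 299 - 55 = 244
j: 11·0 - (-1)·23 = 0 - (-23) = 23
k: (-1)·5 - 13·0 = -5 - 0 = -5
DE × DF = (244, 23, -5)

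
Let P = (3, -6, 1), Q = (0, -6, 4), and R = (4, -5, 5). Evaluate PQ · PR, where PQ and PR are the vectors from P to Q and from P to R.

9

PQ = Q − P = (-3, 0, 3)
PR = R − P = (1, 1, 4)
PQ · PR = (-3)·1 + 0·1 + 3·4 = -3 + 0 + 12 = 9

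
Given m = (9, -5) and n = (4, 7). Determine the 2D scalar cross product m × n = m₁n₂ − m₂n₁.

83

9·7 - (-5)·4 = 63 - (-20) = 83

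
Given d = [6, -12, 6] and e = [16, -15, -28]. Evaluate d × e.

i: (-12)·(-28) - 6·(-15) = 336 - (-90) = 426
j: 6·16 - 6·(-28) = 96 - (-168) = 264
k: 6·(-15) - (-12)·16 = -90 - (-192) = 102
d × e = (426, 264, 102)

(426, 264, 102)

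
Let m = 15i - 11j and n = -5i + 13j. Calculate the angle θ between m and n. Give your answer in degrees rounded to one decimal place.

147.3

m · n = 15·(-5) + (-11)·13 = -75 - 143 = -218
|m|² = 225 + 121 = 346,  |m| = √346 ≈ 18.601075
|n|² = 25 + 169 = 194,  |n| = √194 ≈ 13.928388
cos θ = -218 / (18.601075 · 13.928388) ≈ -0.84143
θ = arccos(-0.84143) ≈ 147.3°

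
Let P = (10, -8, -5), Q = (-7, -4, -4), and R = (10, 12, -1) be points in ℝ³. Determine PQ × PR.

(-4, 68, -340)

PQ = (-17, 4, 1)
PR = (0, 20, 4)
i: 4·4 - 1·20 = 16 - 20 = -4
j: 1·0 - (-17)·4 = 0 - (-68) = 68
k: (-17)·20 - 4·0 = -340 - 0 = -340
PQ × PR = (-4, 68, -340)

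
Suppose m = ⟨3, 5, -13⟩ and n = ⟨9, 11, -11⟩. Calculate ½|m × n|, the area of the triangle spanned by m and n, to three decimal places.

i: 5·(-11) - (-13)·11 = -55 - (-143) = 88
j: (-13)·9 - 3·(-11) = -117 - (-33) = -84
k: 3·11 - 5·9 = 33 - 45 = -12
m × n = (88, -84, -12)
|m × n| = √(88² + (-84)² + (-12)²) = √14944 ≈ 122.2457
area = ½ · 122.2457 ≈ 61.123

61.123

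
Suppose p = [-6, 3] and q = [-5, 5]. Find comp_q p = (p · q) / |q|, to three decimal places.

6.364

p · q = (-6)·(-5) + 3·5 = 30 + 15 = 45
|q| = √(25 + 25) = √50 ≈ 7.0711
comp_q p = 45 / √50 ≈ 6.364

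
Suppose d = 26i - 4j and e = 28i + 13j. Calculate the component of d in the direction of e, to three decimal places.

21.898

d · e = 26·28 + (-4)·13 = 728 - 52 = 676
|e| = √(784 + 169) = √953 ≈ 30.8707
comp_e d = 676 / √953 ≈ 21.898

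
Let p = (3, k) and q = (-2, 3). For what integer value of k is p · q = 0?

2

p · q = 3·(-2) + k·3 = -6 + 3k
Set equal to 0: 3k = 6, so k = 2.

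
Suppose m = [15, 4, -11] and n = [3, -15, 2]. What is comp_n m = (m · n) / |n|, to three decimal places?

-2.398

m · n = 15·3 + 4·(-15) + (-11)·2 = 45 - 60 - 22 = -37
|n| = √(9 + 225 + 4) = √238 ≈ 15.4272
comp_n m = -37 / √238 ≈ -2.398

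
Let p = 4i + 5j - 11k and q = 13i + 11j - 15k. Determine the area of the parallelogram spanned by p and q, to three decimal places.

i: 5·(-15) - (-11)·11 = -75 - (-121) = 46
j: (-11)·13 - 4·(-15) = -143 - (-60) = -83
k: 4·11 - 5·13 = 44 - 65 = -21
p × q = (46, -83, -21)
|p × q| = √(46² + (-83)² + (-21)²) = √9446 ≈ 97.1905

97.191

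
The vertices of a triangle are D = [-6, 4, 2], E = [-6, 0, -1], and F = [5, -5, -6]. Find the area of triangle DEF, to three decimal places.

27.613

DE = (0, -4, -3),  DF = (11, -9, -8)
i: (-4)·(-8) - (-3)·(-9) = 32 - 27 = 5
j: (-3)·11 - 0·(-8) = -33 - 0 = -33
k: 0·(-9) - (-4)·11 = 0 - (-44) = 44
DE × DF = (5, -33, 44)
|DE × DF| = √3050 ≈ 55.2268
area = ½ · 55.2268 ≈ 27.613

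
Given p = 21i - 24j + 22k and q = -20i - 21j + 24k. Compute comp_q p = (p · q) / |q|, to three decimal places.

p · q = 21·(-20) + (-24)·(-21) + 22·24 = -420 + 504 + 528 = 612
|q| = √(400 + 441 + 576) = √1417 ≈ 37.6431
comp_q p = 612 / √1417 ≈ 16.258

16.258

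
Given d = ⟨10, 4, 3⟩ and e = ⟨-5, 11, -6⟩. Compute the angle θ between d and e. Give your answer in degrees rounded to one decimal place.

99.2

d · e = 10·(-5) + 4·11 + 3·(-6) = -50 + 44 - 18 = -24
|d|² = 100 + 16 + 9 = 125,  |d| = √125 ≈ 11.180340
|e|² = 25 + 121 + 36 = 182,  |e| = √182 ≈ 13.490738
cos θ = -24 / (11.180340 · 13.490738) ≈ -0.15912
θ = arccos(-0.15912) ≈ 99.2°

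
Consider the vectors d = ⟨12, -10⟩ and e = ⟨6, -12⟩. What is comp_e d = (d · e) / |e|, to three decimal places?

14.311

d · e = 12·6 + (-10)·(-12) = 72 + 120 = 192
|e| = √(36 + 144) = √180 ≈ 13.4164
comp_e d = 192 / √180 ≈ 14.311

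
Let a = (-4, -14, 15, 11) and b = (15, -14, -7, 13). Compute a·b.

174

a · b = (-4)·15 + (-14)·(-14) + 15·(-7) + 11·13 = -60 + 196 - 105 + 143 = 174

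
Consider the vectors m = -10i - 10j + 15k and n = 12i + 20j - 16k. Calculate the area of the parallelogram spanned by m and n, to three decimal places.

162.481

i: (-10)·(-16) - 15·20 = 160 - 300 = -140
j: 15·12 - (-10)·(-16) = 180 - 160 = 20
k: (-10)·20 - (-10)·12 = -200 - (-120) = -80
m × n = (-140, 20, -80)
|m × n| = √((-140)² + 20² + (-80)²) = √26400 ≈ 162.4808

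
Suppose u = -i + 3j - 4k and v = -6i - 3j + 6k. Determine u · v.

-27

u · v = (-1)·(-6) + 3·(-3) + (-4)·6 = 6 - 9 - 24 = -27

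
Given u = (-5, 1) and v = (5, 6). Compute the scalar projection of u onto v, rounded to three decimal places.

-2.433

u · v = (-5)·5 + 1·6 = -25 + 6 = -19
|v| = √(25 + 36) = √61 ≈ 7.8102
comp_v u = -19 / √61 ≈ -2.433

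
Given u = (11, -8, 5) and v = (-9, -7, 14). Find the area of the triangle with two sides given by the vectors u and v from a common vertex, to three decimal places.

i: (-8)·14 - 5·(-7) = -112 - (-35) = -77
j: 5·(-9) - 11·14 = -45 - 154 = -199
k: 11·(-7) - (-8)·(-9) = -77 - 72 = -149
u × v = (-77, -199, -149)
|u × v| = √((-77)² + (-199)² + (-149)²) = √67731 ≈ 260.2518
area = ½ · 260.2518 ≈ 130.126

130.126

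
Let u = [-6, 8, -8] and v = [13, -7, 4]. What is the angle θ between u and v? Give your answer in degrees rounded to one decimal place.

u · v = (-6)·13 + 8·(-7) + (-8)·4 = -78 - 56 - 32 = -166
|u|² = 36 + 64 + 64 = 164,  |u| = √164 ≈ 12.806248
|v|² = 169 + 49 + 16 = 234,  |v| = √234 ≈ 15.297059
cos θ = -166 / (12.806248 · 15.297059) ≈ -0.84738
θ = arccos(-0.84738) ≈ 147.9°

147.9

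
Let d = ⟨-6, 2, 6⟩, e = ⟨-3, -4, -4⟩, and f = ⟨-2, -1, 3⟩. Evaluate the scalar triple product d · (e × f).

100

e × f:
i: (-4)·3 - (-4)·(-1) = -12 - 4 = -16
j: (-4)·(-2) - (-3)·3 = 8 - (-9) = 17
k: (-3)·(-1) - (-4)·(-2) = 3 - 8 = -5
e × f = (-16, 17, -5)
d · (e × f) = (-6)·(-16) + 2·17 + 6·(-5) = 96 + 34 - 30 = 100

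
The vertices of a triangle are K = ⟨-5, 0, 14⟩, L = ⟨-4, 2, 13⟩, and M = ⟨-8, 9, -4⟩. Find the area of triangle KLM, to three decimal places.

KL = (1, 2, -1),  KM = (-3, 9, -18)
i: 2·(-18) - (-1)·9 = -36 - (-9) = -27
j: (-1)·(-3) - 1·(-18) = 3 - (-18) = 21
k: 1·9 - 2·(-3) = 9 - (-6) = 15
KL × KM = (-27, 21, 15)
|KL × KM| = √1395 ≈ 37.3497
area = ½ · 37.3497 ≈ 18.675

18.675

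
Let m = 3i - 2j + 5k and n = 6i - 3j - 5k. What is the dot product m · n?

m · n = 3·6 + (-2)·(-3) + 5·(-5) = 18 + 6 - 25 = -1

-1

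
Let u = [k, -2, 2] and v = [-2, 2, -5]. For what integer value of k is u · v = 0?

-7

u · v = k·(-2) + (-2)·2 + 2·(-5) = -14 - 2k
Set equal to 0: -2k = 14, so k = -7.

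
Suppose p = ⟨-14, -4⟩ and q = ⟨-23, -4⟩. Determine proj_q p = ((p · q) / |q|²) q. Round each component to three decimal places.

(-14.264, -2.481)

p · q = (-14)·(-23) + (-4)·(-4) = 322 + 16 = 338
|q|² = 529 + 16 = 545
proj_q p = (338/545) · (-23, -4) ≈ (-14.264, -2.481)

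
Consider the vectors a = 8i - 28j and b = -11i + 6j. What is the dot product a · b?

-256

a · b = 8·(-11) + (-28)·6 = -88 - 168 = -256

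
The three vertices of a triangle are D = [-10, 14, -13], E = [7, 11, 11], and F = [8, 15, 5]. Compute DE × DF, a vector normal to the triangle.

DE = (17, -3, 24)
DF = (18, 1, 18)
i: (-3)·18 - 24·1 = -54 - 24 = -78
j: 24·18 - 17·18 = 432 - 306 = 126
k: 17·1 - (-3)·18 = 17 - (-54) = 71
DE × DF = (-78, 126, 71)

(-78, 126, 71)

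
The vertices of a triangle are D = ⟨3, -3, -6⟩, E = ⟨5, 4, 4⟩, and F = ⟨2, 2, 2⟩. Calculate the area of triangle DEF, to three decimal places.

DE = (2, 7, 10),  DF = (-1, 5, 8)
i: 7·8 - 10·5 = 56 - 50 = 6
j: 10·(-1) - 2·8 = -10 - 16 = -26
k: 2·5 - 7·(-1) = 10 - (-7) = 17
DE × DF = (6, -26, 17)
|DE × DF| = √1001 ≈ 31.6386
area = ½ · 31.6386 ≈ 15.819

15.819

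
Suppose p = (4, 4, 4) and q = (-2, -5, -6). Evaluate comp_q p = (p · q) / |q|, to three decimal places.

p · q = 4·(-2) + 4·(-5) + 4·(-6) = -8 - 20 - 24 = -52
|q| = √(4 + 25 + 36) = √65 ≈ 8.0623
comp_q p = -52 / √65 ≈ -6.450

-6.450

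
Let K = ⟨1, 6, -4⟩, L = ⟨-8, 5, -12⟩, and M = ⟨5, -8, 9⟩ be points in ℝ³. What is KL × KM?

(-125, 85, 130)

KL = (-9, -1, -8)
KM = (4, -14, 13)
i: (-1)·13 - (-8)·(-14) = -13 - 112 = -125
j: (-8)·4 - (-9)·13 = -32 - (-117) = 85
k: (-9)·(-14) - (-1)·4 = 126 - (-4) = 130
KL × KM = (-125, 85, 130)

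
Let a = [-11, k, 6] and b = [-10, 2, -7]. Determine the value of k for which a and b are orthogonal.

a · b = (-11)·(-10) + k·2 + 6·(-7) = 68 + 2k
Set equal to 0: 2k = -68, so k = -34.

-34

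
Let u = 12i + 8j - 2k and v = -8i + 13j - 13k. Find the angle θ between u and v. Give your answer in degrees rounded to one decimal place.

u · v = 12·(-8) + 8·13 + (-2)·(-13) = -96 + 104 + 26 = 34
|u|² = 144 + 64 + 4 = 212,  |u| = √212 ≈ 14.560220
|v|² = 64 + 169 + 169 = 402,  |v| = √402 ≈ 20.049938
cos θ = 34 / (14.560220 · 20.049938) ≈ 0.11647
θ = arccos(0.11647) ≈ 83.3°

83.3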